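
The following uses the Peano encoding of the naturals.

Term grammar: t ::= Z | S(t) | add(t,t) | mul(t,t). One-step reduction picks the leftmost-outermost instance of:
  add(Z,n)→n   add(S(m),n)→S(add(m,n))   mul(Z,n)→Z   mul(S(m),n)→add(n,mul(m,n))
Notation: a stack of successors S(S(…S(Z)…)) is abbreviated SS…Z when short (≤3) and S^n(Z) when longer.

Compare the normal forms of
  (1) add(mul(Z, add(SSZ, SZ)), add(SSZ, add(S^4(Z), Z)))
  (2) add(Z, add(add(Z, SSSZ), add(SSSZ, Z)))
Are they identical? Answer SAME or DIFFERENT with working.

Term A:
  start: add(mul(Z, add(SSZ, SZ)), add(SSZ, add(S^4(Z), Z)))
  [1] add(Z, add(SSZ, add(S^4(Z), Z)))
  [2] add(SSZ, add(S^4(Z), Z))
  [3] S(add(SZ, add(S^4(Z), Z)))
  [4] S(S(add(Z, add(S^4(Z), Z))))
  [5] S(S(add(S^4(Z), Z)))
  [6] S(S(S(add(SSSZ, Z))))
  [7] S(S(S(S(add(SSZ, Z)))))
  [8] S(S(S(S(S(add(SZ, Z))))))
  [9] S(S(S(S(S(S(add(Z, Z)))))))
  [10] S^6(Z)

Term B:
  start: add(Z, add(add(Z, SSSZ), add(SSSZ, Z)))
  [1] add(add(Z, SSSZ), add(SSSZ, Z))
  [2] add(SSSZ, add(SSSZ, Z))
  [3] S(add(SSZ, add(SSSZ, Z)))
  [4] S(S(add(SZ, add(SSSZ, Z))))
  [5] S(S(S(add(Z, add(SSSZ, Z)))))
  [6] S(S(S(add(SSSZ, Z))))
  [7] S(S(S(S(add(SSZ, Z)))))
  [8] S(S(S(S(S(add(SZ, Z))))))
  [9] S(S(S(S(S(S(add(Z, Z)))))))
  [10] S^6(Z)

Answer: SAME — A ⇓ S^6(Z), B ⇓ S^6(Z)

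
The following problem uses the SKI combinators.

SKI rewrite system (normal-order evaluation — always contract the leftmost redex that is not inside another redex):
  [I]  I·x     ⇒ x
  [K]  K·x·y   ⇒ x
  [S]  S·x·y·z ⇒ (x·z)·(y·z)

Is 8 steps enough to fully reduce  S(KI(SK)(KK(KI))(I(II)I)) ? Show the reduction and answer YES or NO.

  start: S(KI(SK)(KK(KI))(I(II)I))
  [1] S(I(KK(KI))(I(II)I))
  [2] S(KK(KI)(I(II)I))
  [3] S(K(I(II)I))
  [4] S(K(III))
  [5] S(K(II))
  [6] S(KI)

Answer: YES — reaches normal form S(KI) in 6 ≤ 8 steps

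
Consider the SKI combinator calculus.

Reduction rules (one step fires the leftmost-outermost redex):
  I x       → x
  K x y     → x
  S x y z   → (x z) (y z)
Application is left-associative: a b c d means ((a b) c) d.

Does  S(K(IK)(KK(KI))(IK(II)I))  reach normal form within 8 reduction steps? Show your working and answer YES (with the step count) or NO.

Answer: YES — reaches normal form S(KI) in 5 ≤ 8 steps

Working:
  start: S(K(IK)(KK(KI))(IK(II)I))
  →1  S(IK(IK(II)I))
  →2  S(K(IK(II)I))
  →3  S(K(K(II)I))
  →4  S(K(II))
  →5  S(KI)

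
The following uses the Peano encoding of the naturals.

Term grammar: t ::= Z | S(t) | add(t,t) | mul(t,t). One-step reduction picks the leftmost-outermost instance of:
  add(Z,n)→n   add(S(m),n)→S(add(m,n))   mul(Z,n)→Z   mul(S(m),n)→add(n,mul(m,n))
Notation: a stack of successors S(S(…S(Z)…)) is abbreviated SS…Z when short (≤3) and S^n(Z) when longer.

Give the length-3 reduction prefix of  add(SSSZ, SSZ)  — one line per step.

  start: add(SSSZ, SSZ)
  [1] S(add(SSZ, SSZ))
  [2] S(S(add(SZ, SSZ)))
  [3] S(S(S(add(Z, SSZ))))

Answer: after 3 steps: S(S(S(add(Z, SSZ))))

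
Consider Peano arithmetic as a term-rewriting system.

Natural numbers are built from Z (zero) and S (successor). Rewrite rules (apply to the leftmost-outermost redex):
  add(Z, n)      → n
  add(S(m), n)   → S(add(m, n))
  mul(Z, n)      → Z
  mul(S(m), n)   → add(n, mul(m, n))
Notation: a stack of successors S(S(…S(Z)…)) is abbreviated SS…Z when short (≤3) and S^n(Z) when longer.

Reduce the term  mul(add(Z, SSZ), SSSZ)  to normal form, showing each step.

Answer: normal form = S^6(Z)  (in 12 steps)

Working:
  start: mul(add(Z, SSZ), SSSZ)
  →1  mul(SSZ, SSSZ)
  →2  add(SSSZ, mul(SZ, SSSZ))
  →3  S(add(SSZ, mul(SZ, SSSZ)))
  →4  S(S(add(SZ, mul(SZ, SSSZ))))
  →5  S(S(S(add(Z, mul(SZ, SSSZ)))))
  →6  S(S(S(mul(SZ, SSSZ))))
  →7  S(S(S(add(SSSZ, mul(Z, SSSZ)))))
  →8  S(S(S(S(add(SSZ, mul(Z, SSSZ))))))
  →9  S(S(S(S(S(add(SZ, mul(Z, SSSZ)))))))
  →10  S(S(S(S(S(S(add(Z, mul(Z, SSSZ))))))))
  →11  S(S(S(S(S(S(mul(Z, SSSZ)))))))
  →12  S^6(Z)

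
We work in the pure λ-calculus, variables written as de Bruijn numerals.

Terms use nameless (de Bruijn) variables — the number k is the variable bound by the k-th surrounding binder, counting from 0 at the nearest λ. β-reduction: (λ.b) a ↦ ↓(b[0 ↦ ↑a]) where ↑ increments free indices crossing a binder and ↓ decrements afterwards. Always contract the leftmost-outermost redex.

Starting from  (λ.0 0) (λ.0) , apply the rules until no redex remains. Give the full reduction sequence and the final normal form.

  start: (λ.0 0) (λ.0)
  [1] (λ.0) (λ.0)
  [2] λ.0

Answer: normal form = λ.0  (in 2 steps)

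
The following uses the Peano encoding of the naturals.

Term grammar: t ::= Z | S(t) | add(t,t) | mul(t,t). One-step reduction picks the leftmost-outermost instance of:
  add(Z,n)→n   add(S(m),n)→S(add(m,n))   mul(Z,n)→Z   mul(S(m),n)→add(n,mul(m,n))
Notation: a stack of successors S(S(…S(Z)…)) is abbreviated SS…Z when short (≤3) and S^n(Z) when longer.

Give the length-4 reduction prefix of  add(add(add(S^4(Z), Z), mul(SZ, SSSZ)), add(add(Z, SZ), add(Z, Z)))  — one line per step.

Answer: after 4 steps: S(add(add(S(add(SSZ, Z)), mul(SZ, SSSZ)), add(add(Z, SZ), add(Z, Z))))

Derivation:
  start: add(add(add(S^4(Z), Z), mul(SZ, SSSZ)), add(add(Z, SZ), add(Z, Z)))
  step 1: add(add(S(add(SSSZ, Z)), mul(SZ, SSSZ)), add(add(Z, SZ), add(Z, Z)))
  step 2: add(S(add(add(SSSZ, Z), mul(SZ, SSSZ))), add(add(Z, SZ), add(Z, Z)))
  step 3: S(add(add(add(SSSZ, Z), mul(SZ, SSSZ)), add(add(Z, SZ), add(Z, Z))))
  step 4: S(add(add(S(add(SSZ, Z)), mul(SZ, SSSZ)), add(add(Z, SZ), add(Z, Z))))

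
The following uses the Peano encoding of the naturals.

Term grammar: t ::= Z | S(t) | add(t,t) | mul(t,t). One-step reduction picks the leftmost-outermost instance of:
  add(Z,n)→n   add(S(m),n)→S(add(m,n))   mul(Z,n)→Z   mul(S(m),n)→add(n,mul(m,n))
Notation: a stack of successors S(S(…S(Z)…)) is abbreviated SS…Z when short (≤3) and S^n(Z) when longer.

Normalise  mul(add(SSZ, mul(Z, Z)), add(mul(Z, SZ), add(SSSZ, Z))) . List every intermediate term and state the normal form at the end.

Answer: normal form = S^6(Z)  (in 27 steps)

Working:
  start: mul(add(SSZ, mul(Z, Z)), add(mul(Z, SZ), add(SSSZ, Z)))
  →1  mul(S(add(SZ, mul(Z, Z))), add(mul(Z, SZ), add(SSSZ, Z)))
  →2  add(add(mul(Z, SZ), add(SSSZ, Z)), mul(add(SZ, mul(Z, Z)), add(mul(Z, SZ), add(SSSZ, Z))))
  →3  add(add(Z, add(SSSZ, Z)), mul(add(SZ, mul(Z, Z)), add(mul(Z, SZ), add(SSSZ, Z))))
  →4  add(add(SSSZ, Z), mul(add(SZ, mul(Z, Z)), add(mul(Z, SZ), add(SSSZ, Z))))
  →5  add(S(add(SSZ, Z)), mul(add(SZ, mul(Z, Z)), add(mul(Z, SZ), add(SSSZ, Z))))
  →6  S(add(add(SSZ, Z), mul(add(SZ, mul(Z, Z)), add(mul(Z, SZ), add(SSSZ, Z)))))
  →7  S(add(S(add(SZ, Z)), mul(add(SZ, mul(Z, Z)), add(mul(Z, SZ), add(SSSZ, Z)))))
  →8  S(S(add(add(SZ, Z), mul(add(SZ, mul(Z, Z)), add(mul(Z, SZ), add(SSSZ, Z))))))
  →9  S(S(add(S(add(Z, Z)), mul(add(SZ, mul(Z, Z)), add(mul(Z, SZ), add(SSSZ, Z))))))
  →10  S(S(S(add(add(Z, Z), mul(add(SZ, mul(Z, Z)), add(mul(Z, SZ), add(SSSZ, Z)))))))
  →11  S(S(S(add(Z, mul(add(SZ, mul(Z, Z)), add(mul(Z, SZ), add(SSSZ, Z)))))))
  →12  S(S(S(mul(add(SZ, mul(Z, Z)), add(mul(Z, SZ), add(SSSZ, Z))))))
  →13  S(S(S(mul(S(add(Z, mul(Z, Z))), add(mul(Z, SZ), add(SSSZ, Z))))))
  →14  S(S(S(add(add(mul(Z, SZ), add(SSSZ, Z)), mul(add(Z, mul(Z, Z)), add(mul(Z, SZ), add(SSSZ, Z)))))))
  →15  S(S(S(add(add(Z, add(SSSZ, Z)), mul(add(Z, mul(Z, Z)), add(mul(Z, SZ), add(SSSZ, Z)))))))
  →16  S(S(S(add(add(SSSZ, Z), mul(add(Z, mul(Z, Z)), add(mul(Z, SZ), add(SSSZ, Z)))))))
  →17  S(S(S(add(S(add(SSZ, Z)), mul(add(Z, mul(Z, Z)), add(mul(Z, SZ), add(SSSZ, Z)))))))
  →18  S(S(S(S(add(add(SSZ, Z), mul(add(Z, mul(Z, Z)), add(mul(Z, SZ), add(SSSZ, Z))))))))
  →19  S(S(S(S(add(S(add(SZ, Z)), mul(add(Z, mul(Z, Z)), add(mul(Z, SZ), add(SSSZ, Z))))))))
  →20  S(S(S(S(S(add(add(SZ, Z), mul(add(Z, mul(Z, Z)), add(mul(Z, SZ), add(SSSZ, Z)))))))))
  →21  S(S(S(S(S(add(S(add(Z, Z)), mul(add(Z, mul(Z, Z)), add(mul(Z, SZ), add(SSSZ, Z)))))))))
  →22  S(S(S(S(S(S(add(add(Z, Z), mul(add(Z, mul(Z, Z)), add(mul(Z, SZ), add(SSSZ, Z))))))))))
  →23  S(S(S(S(S(S(add(Z, mul(add(Z, mul(Z, Z)), add(mul(Z, SZ), add(SSSZ, Z))))))))))
  →24  S(S(S(S(S(S(mul(add(Z, mul(Z, Z)), add(mul(Z, SZ), add(SSSZ, Z)))))))))
  →25  S(S(S(S(S(S(mul(mul(Z, Z), add(mul(Z, SZ), add(SSSZ, Z)))))))))
  →26  S(S(S(S(S(S(mul(Z, add(mul(Z, SZ), add(SSSZ, Z)))))))))
  →27  S^6(Z)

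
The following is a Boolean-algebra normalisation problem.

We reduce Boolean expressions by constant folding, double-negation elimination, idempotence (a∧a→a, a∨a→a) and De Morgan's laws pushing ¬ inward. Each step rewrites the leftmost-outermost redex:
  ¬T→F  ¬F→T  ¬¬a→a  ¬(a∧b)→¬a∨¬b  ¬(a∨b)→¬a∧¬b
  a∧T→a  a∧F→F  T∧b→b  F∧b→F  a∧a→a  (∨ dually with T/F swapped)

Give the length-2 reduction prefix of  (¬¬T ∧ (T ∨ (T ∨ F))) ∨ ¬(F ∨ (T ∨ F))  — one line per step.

Answer: after 2 steps: (T ∨ (T ∨ F)) ∨ ¬(F ∨ (T ∨ F))

Reduction:
  start: (¬¬T ∧ (T ∨ (T ∨ F))) ∨ ¬(F ∨ (T ∨ F))
  [1] (T ∧ (T ∨ (T ∨ F))) ∨ ¬(F ∨ (T ∨ F))
  [2] (T ∨ (T ∨ F)) ∨ ¬(F ∨ (T ∨ F))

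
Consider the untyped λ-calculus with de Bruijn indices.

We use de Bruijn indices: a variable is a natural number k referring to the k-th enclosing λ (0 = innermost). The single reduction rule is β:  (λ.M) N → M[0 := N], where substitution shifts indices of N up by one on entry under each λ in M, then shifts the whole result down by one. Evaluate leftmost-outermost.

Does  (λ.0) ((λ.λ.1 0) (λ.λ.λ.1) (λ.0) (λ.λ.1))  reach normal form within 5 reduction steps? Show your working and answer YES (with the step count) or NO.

Answer: YES — reaches normal form λ.λ.λ.1 in 5 ≤ 5 steps

Reduction:
  start: (λ.0) ((λ.λ.1 0) (λ.λ.λ.1) (λ.0) (λ.λ.1))
  step 1: (λ.λ.1 0) (λ.λ.λ.1) (λ.0) (λ.λ.1)
  step 2: (λ.(λ.λ.λ.1) 0) (λ.0) (λ.λ.1)
  step 3: (λ.λ.λ.1) (λ.0) (λ.λ.1)
  step 4: (λ.λ.1) (λ.λ.1)
  step 5: λ.λ.λ.1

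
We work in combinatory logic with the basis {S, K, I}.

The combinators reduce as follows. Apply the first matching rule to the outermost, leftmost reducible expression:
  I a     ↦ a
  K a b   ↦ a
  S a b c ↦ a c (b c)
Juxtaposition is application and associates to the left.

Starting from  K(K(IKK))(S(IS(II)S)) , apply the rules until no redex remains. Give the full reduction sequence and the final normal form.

  start: K(K(IKK))(S(IS(II)S))
  step 1: K(IKK)
  step 2: K(KK)

Answer: normal form = K(KK)  (in 2 steps)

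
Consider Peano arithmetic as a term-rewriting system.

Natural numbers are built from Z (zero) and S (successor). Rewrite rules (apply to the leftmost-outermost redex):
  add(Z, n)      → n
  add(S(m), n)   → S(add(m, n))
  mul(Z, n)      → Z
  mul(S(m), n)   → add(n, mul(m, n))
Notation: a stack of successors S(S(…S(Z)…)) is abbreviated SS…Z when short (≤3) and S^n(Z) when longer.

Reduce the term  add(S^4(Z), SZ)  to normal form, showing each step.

Answer: normal form = S^5(Z)  (in 5 steps)

Reduction:
  start: add(S^4(Z), SZ)
  step 1: S(add(SSSZ, SZ))
  step 2: S(S(add(SSZ, SZ)))
  step 3: S(S(S(add(SZ, SZ))))
  step 4: S(S(S(S(add(Z, SZ)))))
  step 5: S^5(Z)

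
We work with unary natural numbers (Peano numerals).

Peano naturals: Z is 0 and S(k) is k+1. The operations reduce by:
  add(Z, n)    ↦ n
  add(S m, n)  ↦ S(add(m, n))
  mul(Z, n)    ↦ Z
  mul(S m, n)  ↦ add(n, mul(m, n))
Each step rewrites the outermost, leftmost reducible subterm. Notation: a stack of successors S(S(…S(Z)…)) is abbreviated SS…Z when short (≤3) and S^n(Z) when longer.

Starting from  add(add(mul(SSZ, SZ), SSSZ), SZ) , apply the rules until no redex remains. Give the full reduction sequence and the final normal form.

  start: add(add(mul(SSZ, SZ), SSSZ), SZ)
  [1] add(add(add(SZ, mul(SZ, SZ)), SSSZ), SZ)
  [2] add(add(S(add(Z, mul(SZ, SZ))), SSSZ), SZ)
  [3] add(S(add(add(Z, mul(SZ, SZ)), SSSZ)), SZ)
  [4] S(add(add(add(Z, mul(SZ, SZ)), SSSZ), SZ))
  [5] S(add(add(mul(SZ, SZ), SSSZ), SZ))
  [6] S(add(add(add(SZ, mul(Z, SZ)), SSSZ), SZ))
  [7] S(add(add(S(add(Z, mul(Z, SZ))), SSSZ), SZ))
  [8] S(add(S(add(add(Z, mul(Z, SZ)), SSSZ)), SZ))
  [9] S(S(add(add(add(Z, mul(Z, SZ)), SSSZ), SZ)))
  [10] S(S(add(add(mul(Z, SZ), SSSZ), SZ)))
  [11] S(S(add(add(Z, SSSZ), SZ)))
  [12] S(S(add(SSSZ, SZ)))
  [13] S(S(S(add(SSZ, SZ))))
  [14] S(S(S(S(add(SZ, SZ)))))
  [15] S(S(S(S(S(add(Z, SZ))))))
  [16] S^6(Z)

Answer: normal form = S^6(Z)  (in 16 steps)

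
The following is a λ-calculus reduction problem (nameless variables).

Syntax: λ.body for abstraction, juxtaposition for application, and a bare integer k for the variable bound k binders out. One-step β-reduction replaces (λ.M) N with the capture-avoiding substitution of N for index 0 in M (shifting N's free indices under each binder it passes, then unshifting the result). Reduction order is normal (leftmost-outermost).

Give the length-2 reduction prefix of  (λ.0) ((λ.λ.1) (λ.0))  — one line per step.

  start: (λ.0) ((λ.λ.1) (λ.0))
  →1  (λ.λ.1) (λ.0)
  →2  λ.λ.0

Answer: after 2 steps: λ.λ.0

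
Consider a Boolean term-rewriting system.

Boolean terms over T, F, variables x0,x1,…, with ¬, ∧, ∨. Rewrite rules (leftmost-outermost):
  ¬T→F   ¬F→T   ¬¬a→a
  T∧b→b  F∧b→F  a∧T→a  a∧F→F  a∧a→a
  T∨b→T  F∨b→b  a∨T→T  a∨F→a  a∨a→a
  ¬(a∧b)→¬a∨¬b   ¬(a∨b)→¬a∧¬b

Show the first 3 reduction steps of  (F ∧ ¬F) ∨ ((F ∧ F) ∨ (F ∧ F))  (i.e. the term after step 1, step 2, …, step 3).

  start: (F ∧ ¬F) ∨ ((F ∧ F) ∨ (F ∧ F))
  step 1: F ∨ ((F ∧ F) ∨ (F ∧ F))
  step 2: (F ∧ F) ∨ (F ∧ F)
  step 3: F ∧ F

Answer: after 3 steps: F ∧ F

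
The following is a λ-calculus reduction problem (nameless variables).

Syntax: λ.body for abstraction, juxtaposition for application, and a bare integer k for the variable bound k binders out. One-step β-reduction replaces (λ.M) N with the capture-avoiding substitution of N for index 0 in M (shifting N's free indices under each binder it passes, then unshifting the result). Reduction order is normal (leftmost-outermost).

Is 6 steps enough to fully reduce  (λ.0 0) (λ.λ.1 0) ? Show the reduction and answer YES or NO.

  start: (λ.0 0) (λ.λ.1 0)
  [1] (λ.λ.1 0) (λ.λ.1 0)
  [2] λ.(λ.λ.1 0) 0
  [3] λ.λ.1 0

Answer: YES — reaches normal form λ.λ.1 0 in 3 ≤ 6 steps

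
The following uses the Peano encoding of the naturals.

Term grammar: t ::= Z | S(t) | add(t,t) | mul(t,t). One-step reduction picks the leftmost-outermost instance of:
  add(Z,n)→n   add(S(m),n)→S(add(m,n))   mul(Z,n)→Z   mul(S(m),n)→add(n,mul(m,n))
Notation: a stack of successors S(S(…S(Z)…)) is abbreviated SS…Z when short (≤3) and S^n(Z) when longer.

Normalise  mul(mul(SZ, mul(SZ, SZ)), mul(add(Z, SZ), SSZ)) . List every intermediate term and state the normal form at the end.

Answer: normal form = SSZ  (in 19 steps)

Working:
  start: mul(mul(SZ, mul(SZ, SZ)), mul(add(Z, SZ), SSZ))
  step 1: mul(add(mul(SZ, SZ), mul(Z, mul(SZ, SZ))), mul(add(Z, SZ), SSZ))
  step 2: mul(add(add(SZ, mul(Z, SZ)), mul(Z, mul(SZ, SZ))), mul(add(Z, SZ), SSZ))
  step 3: mul(add(S(add(Z, mul(Z, SZ))), mul(Z, mul(SZ, SZ))), mul(add(Z, SZ), SSZ))
  step 4: mul(S(add(add(Z, mul(Z, SZ)), mul(Z, mul(SZ, SZ)))), mul(add(Z, SZ), SSZ))
  step 5: add(mul(add(Z, SZ), SSZ), mul(add(add(Z, mul(Z, SZ)), mul(Z, mul(SZ, SZ))), mul(add(Z, SZ), SSZ)))
  step 6: add(mul(SZ, SSZ), mul(add(add(Z, mul(Z, SZ)), mul(Z, mul(SZ, SZ))), mul(add(Z, SZ), SSZ)))
  step 7: add(add(SSZ, mul(Z, SSZ)), mul(add(add(Z, mul(Z, SZ)), mul(Z, mul(SZ, SZ))), mul(add(Z, SZ), SSZ)))
  step 8: add(S(add(SZ, mul(Z, SSZ))), mul(add(add(Z, mul(Z, SZ)), mul(Z, mul(SZ, SZ))), mul(add(Z, SZ), SSZ)))
  step 9: S(add(add(SZ, mul(Z, SSZ)), mul(add(add(Z, mul(Z, SZ)), mul(Z, mul(SZ, SZ))), mul(add(Z, SZ), SSZ))))
  step 10: S(add(S(add(Z, mul(Z, SSZ))), mul(add(add(Z, mul(Z, SZ)), mul(Z, mul(SZ, SZ))), mul(add(Z, SZ), SSZ))))
  step 11: S(S(add(add(Z, mul(Z, SSZ)), mul(add(add(Z, mul(Z, SZ)), mul(Z, mul(SZ, SZ))), mul(add(Z, SZ), SSZ)))))
  step 12: S(S(add(mul(Z, SSZ), mul(add(add(Z, mul(Z, SZ)), mul(Z, mul(SZ, SZ))), mul(add(Z, SZ), SSZ)))))
  step 13: S(S(add(Z, mul(add(add(Z, mul(Z, SZ)), mul(Z, mul(SZ, SZ))), mul(add(Z, SZ), SSZ)))))
  step 14: S(S(mul(add(add(Z, mul(Z, SZ)), mul(Z, mul(SZ, SZ))), mul(add(Z, SZ), SSZ))))
  step 15: S(S(mul(add(mul(Z, SZ), mul(Z, mul(SZ, SZ))), mul(add(Z, SZ), SSZ))))
  step 16: S(S(mul(add(Z, mul(Z, mul(SZ, SZ))), mul(add(Z, SZ), SSZ))))
  step 17: S(S(mul(mul(Z, mul(SZ, SZ)), mul(add(Z, SZ), SSZ))))
  step 18: S(S(mul(Z, mul(add(Z, SZ), SSZ))))
  step 19: SSZ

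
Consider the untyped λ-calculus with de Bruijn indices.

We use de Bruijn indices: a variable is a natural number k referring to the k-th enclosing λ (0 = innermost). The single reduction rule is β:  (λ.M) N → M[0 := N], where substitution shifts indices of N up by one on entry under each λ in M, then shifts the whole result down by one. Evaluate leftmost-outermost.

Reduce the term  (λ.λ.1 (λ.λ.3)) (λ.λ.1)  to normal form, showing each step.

  start: (λ.λ.1 (λ.λ.3)) (λ.λ.1)
  →1  λ.(λ.λ.1) (λ.λ.λ.λ.1)
  →2  λ.λ.λ.λ.λ.λ.1

Answer: normal form = λ.λ.λ.λ.λ.λ.1  (in 2 steps)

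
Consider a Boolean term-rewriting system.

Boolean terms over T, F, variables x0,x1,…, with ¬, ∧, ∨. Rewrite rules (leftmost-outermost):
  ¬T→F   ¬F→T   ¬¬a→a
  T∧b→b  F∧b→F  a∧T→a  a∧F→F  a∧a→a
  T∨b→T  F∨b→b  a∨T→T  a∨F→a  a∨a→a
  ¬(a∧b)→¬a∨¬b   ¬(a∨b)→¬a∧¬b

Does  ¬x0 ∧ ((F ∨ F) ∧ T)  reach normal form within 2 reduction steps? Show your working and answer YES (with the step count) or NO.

Answer: NO — after 2 steps the term is ¬x0 ∧ F, not yet normal

Derivation:
  start: ¬x0 ∧ ((F ∨ F) ∧ T)
  →1  ¬x0 ∧ (F ∨ F)
  →2  ¬x0 ∧ F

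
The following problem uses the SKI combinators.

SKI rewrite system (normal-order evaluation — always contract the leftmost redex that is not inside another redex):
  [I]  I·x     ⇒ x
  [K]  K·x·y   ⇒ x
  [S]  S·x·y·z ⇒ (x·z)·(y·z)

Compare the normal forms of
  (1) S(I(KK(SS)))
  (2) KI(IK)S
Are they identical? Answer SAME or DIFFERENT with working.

Term A:
  start: S(I(KK(SS)))
  step 1: S(KK(SS))
  step 2: SK

Term B:
  start: KI(IK)S
  step 1: IS
  step 2: S

Answer: DIFFERENT — A ⇓ SK, B ⇓ S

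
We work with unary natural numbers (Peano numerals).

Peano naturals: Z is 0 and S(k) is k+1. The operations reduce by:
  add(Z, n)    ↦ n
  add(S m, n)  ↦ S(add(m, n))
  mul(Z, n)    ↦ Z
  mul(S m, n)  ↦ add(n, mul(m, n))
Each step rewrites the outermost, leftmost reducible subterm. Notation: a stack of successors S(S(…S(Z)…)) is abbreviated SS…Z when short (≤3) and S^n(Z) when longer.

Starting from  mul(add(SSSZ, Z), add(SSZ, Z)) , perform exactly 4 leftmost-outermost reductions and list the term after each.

Answer: after 4 steps: S(add(add(SZ, Z), mul(add(SSZ, Z), add(SSZ, Z))))

Reduction:
  start: mul(add(SSSZ, Z), add(SSZ, Z))
  [1] mul(S(add(SSZ, Z)), add(SSZ, Z))
  [2] add(add(SSZ, Z), mul(add(SSZ, Z), add(SSZ, Z)))
  [3] add(S(add(SZ, Z)), mul(add(SSZ, Z), add(SSZ, Z)))
  [4] S(add(add(SZ, Z), mul(add(SSZ, Z), add(SSZ, Z))))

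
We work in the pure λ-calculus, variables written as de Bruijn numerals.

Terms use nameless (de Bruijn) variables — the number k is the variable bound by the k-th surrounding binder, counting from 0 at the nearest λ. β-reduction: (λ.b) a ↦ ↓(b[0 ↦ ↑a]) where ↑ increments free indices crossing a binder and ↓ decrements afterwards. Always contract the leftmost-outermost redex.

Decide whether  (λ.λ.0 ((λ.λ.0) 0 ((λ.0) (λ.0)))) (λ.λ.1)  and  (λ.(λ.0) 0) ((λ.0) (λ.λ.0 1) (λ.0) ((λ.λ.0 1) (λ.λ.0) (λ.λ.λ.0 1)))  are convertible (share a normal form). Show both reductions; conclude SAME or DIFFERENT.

Answer: SAME — A ⇓ λ.0 (λ.0), B ⇓ λ.0 (λ.0)

Reduction:
Term A:
  start: (λ.λ.0 ((λ.λ.0) 0 ((λ.0) (λ.0)))) (λ.λ.1)
  [1] λ.0 ((λ.λ.0) 0 ((λ.0) (λ.0)))
  [2] λ.0 ((λ.0) ((λ.0) (λ.0)))
  [3] λ.0 ((λ.0) (λ.0))
  [4] λ.0 (λ.0)

Term B:
  start: (λ.(λ.0) 0) ((λ.0) (λ.λ.0 1) (λ.0) ((λ.λ.0 1) (λ.λ.0) (λ.λ.λ.0 1)))
  [1] (λ.0) ((λ.0) (λ.λ.0 1) (λ.0) ((λ.λ.0 1) (λ.λ.0) (λ.λ.λ.0 1)))
  [2] (λ.0) (λ.λ.0 1) (λ.0) ((λ.λ.0 1) (λ.λ.0) (λ.λ.λ.0 1))
  [3] (λ.λ.0 1) (λ.0) ((λ.λ.0 1) (λ.λ.0) (λ.λ.λ.0 1))
  [4] (λ.0 (λ.0)) ((λ.λ.0 1) (λ.λ.0) (λ.λ.λ.0 1))
  [5] (λ.λ.0 1) (λ.λ.0) (λ.λ.λ.0 1) (λ.0)
  [6] (λ.0 (λ.λ.0)) (λ.λ.λ.0 1) (λ.0)
  [7] (λ.λ.λ.0 1) (λ.λ.0) (λ.0)
  [8] (λ.λ.0 1) (λ.0)
  [9] λ.0 (λ.0)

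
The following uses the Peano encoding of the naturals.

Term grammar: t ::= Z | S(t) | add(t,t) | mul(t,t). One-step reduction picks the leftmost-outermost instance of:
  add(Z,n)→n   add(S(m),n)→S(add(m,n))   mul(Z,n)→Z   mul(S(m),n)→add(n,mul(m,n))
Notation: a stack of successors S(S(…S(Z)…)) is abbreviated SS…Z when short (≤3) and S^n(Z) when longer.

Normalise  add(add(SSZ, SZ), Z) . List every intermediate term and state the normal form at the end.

Answer: normal form = SSSZ  (in 7 steps)

Working:
  start: add(add(SSZ, SZ), Z)
  step 1: add(S(add(SZ, SZ)), Z)
  step 2: S(add(add(SZ, SZ), Z))
  step 3: S(add(S(add(Z, SZ)), Z))
  step 4: S(S(add(add(Z, SZ), Z)))
  step 5: S(S(add(SZ, Z)))
  step 6: S(S(S(add(Z, Z))))
  step 7: SSSZ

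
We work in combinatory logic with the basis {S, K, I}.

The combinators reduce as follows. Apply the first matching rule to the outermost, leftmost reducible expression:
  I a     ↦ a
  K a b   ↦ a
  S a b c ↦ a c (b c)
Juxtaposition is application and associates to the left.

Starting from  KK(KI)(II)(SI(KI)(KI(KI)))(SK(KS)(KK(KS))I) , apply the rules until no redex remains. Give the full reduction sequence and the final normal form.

  start: KK(KI)(II)(SI(KI)(KI(KI)))(SK(KS)(KK(KS))I)
  step 1: K(II)(SI(KI)(KI(KI)))(SK(KS)(KK(KS))I)
  step 2: II(SK(KS)(KK(KS))I)
  step 3: I(SK(KS)(KK(KS))I)
  step 4: SK(KS)(KK(KS))I
  step 5: K(KK(KS))(KS(KK(KS)))I
  step 6: KK(KS)I
  step 7: KI

Answer: normal form = KI  (in 7 steps)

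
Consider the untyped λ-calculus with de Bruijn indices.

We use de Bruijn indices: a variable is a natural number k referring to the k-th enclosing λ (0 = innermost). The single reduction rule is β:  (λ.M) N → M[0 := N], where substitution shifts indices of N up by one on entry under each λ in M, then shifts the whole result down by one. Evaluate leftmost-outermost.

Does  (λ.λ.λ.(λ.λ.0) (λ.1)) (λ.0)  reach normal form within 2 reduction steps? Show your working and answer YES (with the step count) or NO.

  start: (λ.λ.λ.(λ.λ.0) (λ.1)) (λ.0)
  step 1: λ.λ.(λ.λ.0) (λ.1)
  step 2: λ.λ.λ.0

Answer: YES — reaches normal form λ.λ.λ.0 in 2 ≤ 2 steps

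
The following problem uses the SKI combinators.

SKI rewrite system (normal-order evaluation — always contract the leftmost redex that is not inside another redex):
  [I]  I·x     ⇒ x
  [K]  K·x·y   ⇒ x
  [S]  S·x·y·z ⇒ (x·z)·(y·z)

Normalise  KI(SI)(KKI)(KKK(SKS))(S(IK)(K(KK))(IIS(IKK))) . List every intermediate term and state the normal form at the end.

  start: KI(SI)(KKI)(KKK(SKS))(S(IK)(K(KK))(IIS(IKK)))
  step 1: I(KKI)(KKK(SKS))(S(IK)(K(KK))(IIS(IKK)))
  step 2: KKI(KKK(SKS))(S(IK)(K(KK))(IIS(IKK)))
  step 3: K(KKK(SKS))(S(IK)(K(KK))(IIS(IKK)))
  step 4: KKK(SKS)
  step 5: K(SKS)

Answer: normal form = K(SKS)  (in 5 steps)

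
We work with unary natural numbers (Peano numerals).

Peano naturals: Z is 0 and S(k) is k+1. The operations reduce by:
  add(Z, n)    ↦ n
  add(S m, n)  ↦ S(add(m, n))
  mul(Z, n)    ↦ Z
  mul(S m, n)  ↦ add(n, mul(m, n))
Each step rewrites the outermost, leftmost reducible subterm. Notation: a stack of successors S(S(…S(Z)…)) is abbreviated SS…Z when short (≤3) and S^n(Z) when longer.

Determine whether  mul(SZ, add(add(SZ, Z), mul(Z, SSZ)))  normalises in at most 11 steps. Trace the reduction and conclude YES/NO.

Answer: YES — reaches normal form SZ in 9 ≤ 11 steps

Reduction:
  start: mul(SZ, add(add(SZ, Z), mul(Z, SSZ)))
  step 1: add(add(add(SZ, Z), mul(Z, SSZ)), mul(Z, add(add(SZ, Z), mul(Z, SSZ))))
  step 2: add(add(S(add(Z, Z)), mul(Z, SSZ)), mul(Z, add(add(SZ, Z), mul(Z, SSZ))))
  step 3: add(S(add(add(Z, Z), mul(Z, SSZ))), mul(Z, add(add(SZ, Z), mul(Z, SSZ))))
  step 4: S(add(add(add(Z, Z), mul(Z, SSZ)), mul(Z, add(add(SZ, Z), mul(Z, SSZ)))))
  step 5: S(add(add(Z, mul(Z, SSZ)), mul(Z, add(add(SZ, Z), mul(Z, SSZ)))))
  step 6: S(add(mul(Z, SSZ), mul(Z, add(add(SZ, Z), mul(Z, SSZ)))))
  step 7: S(add(Z, mul(Z, add(add(SZ, Z), mul(Z, SSZ)))))
  step 8: S(mul(Z, add(add(SZ, Z), mul(Z, SSZ))))
  step 9: SZ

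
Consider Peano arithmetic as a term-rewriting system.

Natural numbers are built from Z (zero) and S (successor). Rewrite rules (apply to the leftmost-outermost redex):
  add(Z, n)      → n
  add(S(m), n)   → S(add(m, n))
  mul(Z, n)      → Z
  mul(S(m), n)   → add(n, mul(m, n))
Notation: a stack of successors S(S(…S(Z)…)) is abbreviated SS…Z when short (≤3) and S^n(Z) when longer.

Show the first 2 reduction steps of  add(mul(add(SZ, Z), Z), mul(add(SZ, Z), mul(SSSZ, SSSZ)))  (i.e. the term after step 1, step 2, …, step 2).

Answer: after 2 steps: add(add(Z, mul(add(Z, Z), Z)), mul(add(SZ, Z), mul(SSSZ, SSSZ)))

Derivation:
  start: add(mul(add(SZ, Z), Z), mul(add(SZ, Z), mul(SSSZ, SSSZ)))
  [1] add(mul(S(add(Z, Z)), Z), mul(add(SZ, Z), mul(SSSZ, SSSZ)))
  [2] add(add(Z, mul(add(Z, Z), Z)), mul(add(SZ, Z), mul(SSSZ, SSSZ)))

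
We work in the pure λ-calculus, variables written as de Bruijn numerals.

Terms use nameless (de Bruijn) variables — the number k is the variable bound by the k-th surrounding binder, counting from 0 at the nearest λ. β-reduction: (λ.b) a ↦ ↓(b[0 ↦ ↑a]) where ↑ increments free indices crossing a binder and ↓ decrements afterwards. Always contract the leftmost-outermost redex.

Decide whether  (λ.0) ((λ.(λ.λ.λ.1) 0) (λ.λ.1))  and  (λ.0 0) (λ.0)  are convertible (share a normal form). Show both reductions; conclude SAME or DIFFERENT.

Term A:
  start: (λ.0) ((λ.(λ.λ.λ.1) 0) (λ.λ.1))
  [1] (λ.(λ.λ.λ.1) 0) (λ.λ.1)
  [2] (λ.λ.λ.1) (λ.λ.1)
  [3] λ.λ.1

Term B:
  start: (λ.0 0) (λ.0)
  [1] (λ.0) (λ.0)
  [2] λ.0

Answer: DIFFERENT — A ⇓ λ.λ.1, B ⇓ λ.0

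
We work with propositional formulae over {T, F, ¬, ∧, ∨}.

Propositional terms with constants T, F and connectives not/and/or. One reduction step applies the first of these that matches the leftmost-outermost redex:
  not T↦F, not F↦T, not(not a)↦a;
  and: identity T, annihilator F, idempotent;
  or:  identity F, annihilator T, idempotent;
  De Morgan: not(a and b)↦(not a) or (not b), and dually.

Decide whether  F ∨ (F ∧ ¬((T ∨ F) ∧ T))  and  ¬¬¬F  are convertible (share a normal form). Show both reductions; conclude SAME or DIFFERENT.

Answer: DIFFERENT — A ⇓ F, B ⇓ T

Reduction:
Term A:
  start: F ∨ (F ∧ ¬((T ∨ F) ∧ T))
  →1  F ∧ ¬((T ∨ F) ∧ T)
  →2  F

Term B:
  start: ¬¬¬F
  →1  ¬F
  →2  T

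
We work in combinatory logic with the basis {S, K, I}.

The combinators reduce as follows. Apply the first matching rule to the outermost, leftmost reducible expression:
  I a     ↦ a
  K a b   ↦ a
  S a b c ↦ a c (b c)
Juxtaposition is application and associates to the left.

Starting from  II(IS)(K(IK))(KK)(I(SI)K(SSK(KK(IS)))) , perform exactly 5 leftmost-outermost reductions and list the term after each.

Answer: after 5 steps: IK(KK(I(SI)K(SSK(KK(IS)))))

Working:
  start: II(IS)(K(IK))(KK)(I(SI)K(SSK(KK(IS))))
  step 1: I(IS)(K(IK))(KK)(I(SI)K(SSK(KK(IS))))
  step 2: IS(K(IK))(KK)(I(SI)K(SSK(KK(IS))))
  step 3: S(K(IK))(KK)(I(SI)K(SSK(KK(IS))))
  step 4: K(IK)(I(SI)K(SSK(KK(IS))))(KK(I(SI)K(SSK(KK(IS)))))
  step 5: IK(KK(I(SI)K(SSK(KK(IS)))))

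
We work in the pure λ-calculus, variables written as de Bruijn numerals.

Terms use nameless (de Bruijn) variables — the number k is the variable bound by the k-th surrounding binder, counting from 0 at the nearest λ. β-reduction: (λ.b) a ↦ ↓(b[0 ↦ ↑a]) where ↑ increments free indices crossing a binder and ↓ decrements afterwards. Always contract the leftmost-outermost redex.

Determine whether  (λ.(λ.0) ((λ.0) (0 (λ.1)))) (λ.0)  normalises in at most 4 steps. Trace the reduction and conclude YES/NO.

Answer: YES — reaches normal form λ.λ.0 in 4 ≤ 4 steps

Derivation:
  start: (λ.(λ.0) ((λ.0) (0 (λ.1)))) (λ.0)
  [1] (λ.0) ((λ.0) ((λ.0) (λ.λ.0)))
  [2] (λ.0) ((λ.0) (λ.λ.0))
  [3] (λ.0) (λ.λ.0)
  [4] λ.λ.0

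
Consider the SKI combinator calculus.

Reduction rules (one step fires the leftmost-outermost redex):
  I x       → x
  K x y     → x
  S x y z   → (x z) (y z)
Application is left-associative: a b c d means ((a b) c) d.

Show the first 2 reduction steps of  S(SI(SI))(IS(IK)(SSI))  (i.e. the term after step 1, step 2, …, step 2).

  start: S(SI(SI))(IS(IK)(SSI))
  →1  S(SI(SI))(S(IK)(SSI))
  →2  S(SI(SI))(SK(SSI))

Answer: after 2 steps: S(SI(SI))(SK(SSI))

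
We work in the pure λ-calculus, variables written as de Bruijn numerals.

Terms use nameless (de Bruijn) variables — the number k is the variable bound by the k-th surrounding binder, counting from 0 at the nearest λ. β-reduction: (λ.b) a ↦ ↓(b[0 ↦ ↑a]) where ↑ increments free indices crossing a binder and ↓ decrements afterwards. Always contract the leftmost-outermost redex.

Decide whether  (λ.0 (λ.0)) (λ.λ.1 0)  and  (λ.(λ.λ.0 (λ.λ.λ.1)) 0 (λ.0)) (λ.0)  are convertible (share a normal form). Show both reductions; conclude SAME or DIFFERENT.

Answer: DIFFERENT — A ⇓ λ.0, B ⇓ λ.λ.λ.1

Derivation:
Term A:
  start: (λ.0 (λ.0)) (λ.λ.1 0)
  [1] (λ.λ.1 0) (λ.0)
  [2] λ.(λ.0) 0
  [3] λ.0

Term B:
  start: (λ.(λ.λ.0 (λ.λ.λ.1)) 0 (λ.0)) (λ.0)
  [1] (λ.λ.0 (λ.λ.λ.1)) (λ.0) (λ.0)
  [2] (λ.0 (λ.λ.λ.1)) (λ.0)
  [3] (λ.0) (λ.λ.λ.1)
  [4] λ.λ.λ.1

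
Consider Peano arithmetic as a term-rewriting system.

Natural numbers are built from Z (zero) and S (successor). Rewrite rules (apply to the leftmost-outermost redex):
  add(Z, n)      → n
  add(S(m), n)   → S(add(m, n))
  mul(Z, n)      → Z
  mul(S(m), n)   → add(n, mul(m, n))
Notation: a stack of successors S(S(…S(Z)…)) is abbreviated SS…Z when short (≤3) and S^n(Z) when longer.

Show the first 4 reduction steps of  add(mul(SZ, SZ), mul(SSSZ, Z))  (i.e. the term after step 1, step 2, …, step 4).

Answer: after 4 steps: S(add(mul(Z, SZ), mul(SSSZ, Z)))

Working:
  start: add(mul(SZ, SZ), mul(SSSZ, Z))
  step 1: add(add(SZ, mul(Z, SZ)), mul(SSSZ, Z))
  step 2: add(S(add(Z, mul(Z, SZ))), mul(SSSZ, Z))
  step 3: S(add(add(Z, mul(Z, SZ)), mul(SSSZ, Z)))
  step 4: S(add(mul(Z, SZ), mul(SSSZ, Z)))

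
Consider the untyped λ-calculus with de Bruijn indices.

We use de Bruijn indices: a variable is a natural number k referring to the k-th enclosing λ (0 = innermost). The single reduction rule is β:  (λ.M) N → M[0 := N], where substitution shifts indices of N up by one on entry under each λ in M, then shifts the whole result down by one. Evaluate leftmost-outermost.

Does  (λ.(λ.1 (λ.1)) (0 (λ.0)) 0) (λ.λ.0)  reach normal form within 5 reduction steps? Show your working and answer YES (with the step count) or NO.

Answer: YES — reaches normal form λ.λ.0 in 4 ≤ 5 steps

Working:
  start: (λ.(λ.1 (λ.1)) (0 (λ.0)) 0) (λ.λ.0)
  step 1: (λ.(λ.λ.0) (λ.1)) ((λ.λ.0) (λ.0)) (λ.λ.0)
  step 2: (λ.λ.0) (λ.(λ.λ.0) (λ.0)) (λ.λ.0)
  step 3: (λ.0) (λ.λ.0)
  step 4: λ.λ.0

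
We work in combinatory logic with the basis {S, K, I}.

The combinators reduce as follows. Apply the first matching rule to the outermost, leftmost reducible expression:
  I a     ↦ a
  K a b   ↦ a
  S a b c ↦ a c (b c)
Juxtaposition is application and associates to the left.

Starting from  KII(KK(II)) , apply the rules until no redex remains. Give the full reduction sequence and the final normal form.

  start: KII(KK(II))
  →1  I(KK(II))
  →2  KK(II)
  →3  K

Answer: normal form = K  (in 3 steps)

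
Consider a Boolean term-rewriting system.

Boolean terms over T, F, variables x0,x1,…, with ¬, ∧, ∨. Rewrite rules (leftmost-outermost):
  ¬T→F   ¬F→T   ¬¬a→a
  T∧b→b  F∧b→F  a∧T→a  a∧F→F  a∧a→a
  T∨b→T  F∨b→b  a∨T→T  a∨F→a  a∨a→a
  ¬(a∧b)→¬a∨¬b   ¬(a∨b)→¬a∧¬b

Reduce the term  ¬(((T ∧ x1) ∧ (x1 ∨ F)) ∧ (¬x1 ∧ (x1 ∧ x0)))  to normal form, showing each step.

Answer: normal form = ¬x1 ∨ (x1 ∨ (¬x1 ∨ ¬x0))  (in 12 steps)

Derivation:
  start: ¬(((T ∧ x1) ∧ (x1 ∨ F)) ∧ (¬x1 ∧ (x1 ∧ x0)))
  →1  ¬((T ∧ x1) ∧ (x1 ∨ F)) ∨ ¬(¬x1 ∧ (x1 ∧ x0))
  →2  (¬(T ∧ x1) ∨ ¬(x1 ∨ F)) ∨ ¬(¬x1 ∧ (x1 ∧ x0))
  →3  ((¬T ∨ ¬x1) ∨ ¬(x1 ∨ F)) ∨ ¬(¬x1 ∧ (x1 ∧ x0))
  →4  ((F ∨ ¬x1) ∨ ¬(x1 ∨ F)) ∨ ¬(¬x1 ∧ (x1 ∧ x0))
  →5  (¬x1 ∨ ¬(x1 ∨ F)) ∨ ¬(¬x1 ∧ (x1 ∧ x0))
  →6  (¬x1 ∨ (¬x1 ∧ ¬F)) ∨ ¬(¬x1 ∧ (x1 ∧ x0))
  →7  (¬x1 ∨ (¬x1 ∧ T)) ∨ ¬(¬x1 ∧ (x1 ∧ x0))
  →8  (¬x1 ∨ ¬x1) ∨ ¬(¬x1 ∧ (x1 ∧ x0))
  →9  ¬x1 ∨ ¬(¬x1 ∧ (x1 ∧ x0))
  →10  ¬x1 ∨ (¬¬x1 ∨ ¬(x1 ∧ x0))
  →11  ¬x1 ∨ (x1 ∨ ¬(x1 ∧ x0))
  →12  ¬x1 ∨ (x1 ∨ (¬x1 ∨ ¬x0))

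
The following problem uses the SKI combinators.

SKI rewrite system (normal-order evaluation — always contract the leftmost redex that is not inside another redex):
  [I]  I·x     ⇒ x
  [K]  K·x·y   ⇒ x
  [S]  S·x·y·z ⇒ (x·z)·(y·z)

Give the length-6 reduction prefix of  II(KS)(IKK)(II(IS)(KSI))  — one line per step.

Answer: after 6 steps: S(S(KSI))

Working:
  start: II(KS)(IKK)(II(IS)(KSI))
  step 1: I(KS)(IKK)(II(IS)(KSI))
  step 2: KS(IKK)(II(IS)(KSI))
  step 3: S(II(IS)(KSI))
  step 4: S(I(IS)(KSI))
  step 5: S(IS(KSI))
  step 6: S(S(KSI))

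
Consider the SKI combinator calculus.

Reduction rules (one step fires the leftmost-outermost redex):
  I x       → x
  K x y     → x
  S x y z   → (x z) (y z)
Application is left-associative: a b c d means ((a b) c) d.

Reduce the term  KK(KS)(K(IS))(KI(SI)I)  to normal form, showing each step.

  start: KK(KS)(K(IS))(KI(SI)I)
  →1  K(K(IS))(KI(SI)I)
  →2  K(IS)
  →3  KS

Answer: normal form = KS  (in 3 steps)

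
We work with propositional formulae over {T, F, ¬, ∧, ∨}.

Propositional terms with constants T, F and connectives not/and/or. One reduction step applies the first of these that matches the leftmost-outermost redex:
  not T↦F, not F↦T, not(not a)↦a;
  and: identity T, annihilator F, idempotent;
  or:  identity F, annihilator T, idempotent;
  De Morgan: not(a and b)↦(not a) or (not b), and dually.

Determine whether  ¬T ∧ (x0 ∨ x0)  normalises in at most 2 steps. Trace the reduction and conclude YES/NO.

Answer: YES — reaches normal form F in 2 ≤ 2 steps

Derivation:
  start: ¬T ∧ (x0 ∨ x0)
  →1  F ∧ (x0 ∨ x0)
  →2  F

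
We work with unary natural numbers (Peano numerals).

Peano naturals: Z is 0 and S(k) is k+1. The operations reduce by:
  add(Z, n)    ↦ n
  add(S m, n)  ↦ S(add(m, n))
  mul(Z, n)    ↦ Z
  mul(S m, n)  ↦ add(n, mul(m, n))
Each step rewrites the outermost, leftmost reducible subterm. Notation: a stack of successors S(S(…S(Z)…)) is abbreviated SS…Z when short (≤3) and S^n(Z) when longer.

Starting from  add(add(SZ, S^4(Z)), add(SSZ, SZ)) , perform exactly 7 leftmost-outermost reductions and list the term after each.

  start: add(add(SZ, S^4(Z)), add(SSZ, SZ))
  →1  add(S(add(Z, S^4(Z))), add(SSZ, SZ))
  →2  S(add(add(Z, S^4(Z)), add(SSZ, SZ)))
  →3  S(add(S^4(Z), add(SSZ, SZ)))
  →4  S(S(add(SSSZ, add(SSZ, SZ))))
  →5  S(S(S(add(SSZ, add(SSZ, SZ)))))
  →6  S(S(S(S(add(SZ, add(SSZ, SZ))))))
  →7  S(S(S(S(S(add(Z, add(SSZ, SZ)))))))

Answer: after 7 steps: S(S(S(S(S(add(Z, add(SSZ, SZ)))))))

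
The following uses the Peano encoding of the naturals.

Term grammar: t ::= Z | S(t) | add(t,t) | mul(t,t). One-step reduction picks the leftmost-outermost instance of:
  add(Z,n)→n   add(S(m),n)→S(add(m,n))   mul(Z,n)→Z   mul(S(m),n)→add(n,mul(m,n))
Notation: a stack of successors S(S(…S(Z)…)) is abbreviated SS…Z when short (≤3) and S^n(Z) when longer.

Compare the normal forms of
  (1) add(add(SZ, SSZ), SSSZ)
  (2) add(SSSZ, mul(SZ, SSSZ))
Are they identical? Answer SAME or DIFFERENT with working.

Answer: SAME — A ⇓ S^6(Z), B ⇓ S^6(Z)

Derivation:
Term A:
  start: add(add(SZ, SSZ), SSSZ)
  [1] add(S(add(Z, SSZ)), SSSZ)
  [2] S(add(add(Z, SSZ), SSSZ))
  [3] S(add(SSZ, SSSZ))
  [4] S(S(add(SZ, SSSZ)))
  [5] S(S(S(add(Z, SSSZ))))
  [6] S^6(Z)

Term B:
  start: add(SSSZ, mul(SZ, SSSZ))
  [1] S(add(SSZ, mul(SZ, SSSZ)))
  [2] S(S(add(SZ, mul(SZ, SSSZ))))
  [3] S(S(S(add(Z, mul(SZ, SSSZ)))))
  [4] S(S(S(mul(SZ, SSSZ))))
  [5] S(S(S(add(SSSZ, mul(Z, SSSZ)))))
  [6] S(S(S(S(add(SSZ, mul(Z, SSSZ))))))
  [7] S(S(S(S(S(add(SZ, mul(Z, SSSZ)))))))
  [8] S(S(S(S(S(S(add(Z, mul(Z, SSSZ))))))))
  [9] S(S(S(S(S(S(mul(Z, SSSZ)))))))
  [10] S^6(Z)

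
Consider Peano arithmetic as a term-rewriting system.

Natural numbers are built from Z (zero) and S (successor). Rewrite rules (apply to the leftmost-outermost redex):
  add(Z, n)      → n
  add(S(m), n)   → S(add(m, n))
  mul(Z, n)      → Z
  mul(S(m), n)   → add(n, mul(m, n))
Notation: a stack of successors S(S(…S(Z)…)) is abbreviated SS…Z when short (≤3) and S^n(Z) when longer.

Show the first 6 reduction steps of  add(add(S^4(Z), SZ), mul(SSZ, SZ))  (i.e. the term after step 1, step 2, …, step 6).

Answer: after 6 steps: S(S(S(add(add(SZ, SZ), mul(SSZ, SZ)))))

Working:
  start: add(add(S^4(Z), SZ), mul(SSZ, SZ))
  step 1: add(S(add(SSSZ, SZ)), mul(SSZ, SZ))
  step 2: S(add(add(SSSZ, SZ), mul(SSZ, SZ)))
  step 3: S(add(S(add(SSZ, SZ)), mul(SSZ, SZ)))
  step 4: S(S(add(add(SSZ, SZ), mul(SSZ, SZ))))
  step 5: S(S(add(S(add(SZ, SZ)), mul(SSZ, SZ))))
  step 6: S(S(S(add(add(SZ, SZ), mul(SSZ, SZ)))))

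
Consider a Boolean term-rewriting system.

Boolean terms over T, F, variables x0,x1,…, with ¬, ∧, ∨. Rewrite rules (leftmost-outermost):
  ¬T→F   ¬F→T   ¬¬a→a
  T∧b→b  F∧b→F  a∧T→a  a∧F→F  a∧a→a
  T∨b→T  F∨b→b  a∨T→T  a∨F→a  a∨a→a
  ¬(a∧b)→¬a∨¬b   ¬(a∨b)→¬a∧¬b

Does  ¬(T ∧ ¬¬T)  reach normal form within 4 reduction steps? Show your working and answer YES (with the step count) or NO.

Answer: NO — after 4 steps the term is ¬T, not yet normal

Working:
  start: ¬(T ∧ ¬¬T)
  [1] ¬T ∨ ¬¬¬T
  [2] F ∨ ¬¬¬T
  [3] ¬¬¬T
  [4] ¬T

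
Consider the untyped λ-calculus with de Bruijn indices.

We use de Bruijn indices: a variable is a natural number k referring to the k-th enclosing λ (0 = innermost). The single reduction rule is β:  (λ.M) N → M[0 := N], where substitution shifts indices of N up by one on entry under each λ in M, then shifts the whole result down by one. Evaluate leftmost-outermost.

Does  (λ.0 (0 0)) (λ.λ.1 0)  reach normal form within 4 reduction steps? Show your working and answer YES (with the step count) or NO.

Answer: NO — after 4 steps the term is λ.(λ.λ.1 0) 0, not yet normal

Derivation:
  start: (λ.0 (0 0)) (λ.λ.1 0)
  [1] (λ.λ.1 0) ((λ.λ.1 0) (λ.λ.1 0))
  [2] λ.(λ.λ.1 0) (λ.λ.1 0) 0
  [3] λ.(λ.(λ.λ.1 0) 0) 0
  [4] λ.(λ.λ.1 0) 0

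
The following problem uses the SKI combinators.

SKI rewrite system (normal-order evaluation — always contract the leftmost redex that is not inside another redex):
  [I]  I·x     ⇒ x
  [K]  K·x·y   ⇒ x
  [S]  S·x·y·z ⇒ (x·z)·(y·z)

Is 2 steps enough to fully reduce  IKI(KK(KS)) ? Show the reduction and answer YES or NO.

Answer: YES — reaches normal form I in 2 ≤ 2 steps

Derivation:
  start: IKI(KK(KS))
  →1  KI(KK(KS))
  →2  I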